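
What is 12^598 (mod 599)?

12^1 ≡ 12 (mod 599)
12^2 ≡ 12^2 = 144 ≡ 144 (mod 599)
12^4 ≡ 144^2 = 20736 ≡ 370 (mod 599)
12^8 ≡ 370^2 = 136900 ≡ 328 (mod 599)
12^16 ≡ 328^2 = 107584 ≡ 363 (mod 599)
12^32 ≡ 363^2 = 131769 ≡ 588 (mod 599)
12^64 ≡ 588^2 = 345744 ≡ 121 (mod 599)
12^128 ≡ 121^2 = 14641 ≡ 265 (mod 599)
12^256 ≡ 265^2 = 70225 ≡ 142 (mod 599)
12^512 ≡ 142^2 = 20164 ≡ 397 (mod 599)
598 = 512 + 64 + 16 + 4 + 2 in binary powers of 2.
So 12^598 ≡ 397 · 121 · 363 · 370 · 144 ≡ 1 (mod 599).
Since the result is 1, base 12 gives no evidence that 599 is composite.

1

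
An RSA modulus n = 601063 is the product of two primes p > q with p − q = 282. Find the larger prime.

Since p = q + 282, we have 601063 = q(q + 282), so q² + 282q − 601063 = 0.
Discriminant: 282² + 4·601063 = 79524 + 2404252 = 2483776; √2483776 = 1576.
q = (−282 + 1576)/2 = 647, and p = q + 282 = 929.
Check: 647 · 929 = 601063.

929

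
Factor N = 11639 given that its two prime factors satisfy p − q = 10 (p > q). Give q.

Since p = q + 10, we have 11639 = q(q + 10), so q² + 10q − 11639 = 0.
Discriminant: 10² + 4·11639 = 100 + 46556 = 46656; √46656 = 216.
q = (−10 + 216)/2 = 103, and p = q + 10 = 113.
Check: 103 · 113 = 11639.

103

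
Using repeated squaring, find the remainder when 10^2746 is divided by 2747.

10^1 ≡ 10 (mod 2747)
10^2 ≡ 10^2 = 100 ≡ 100 (mod 2747)
10^4 ≡ 100^2 = 10000 ≡ 1759 (mod 2747)
10^8 ≡ 1759^2 = 3094081 ≡ 959 (mod 2747)
10^16 ≡ 959^2 = 919681 ≡ 2183 (mod 2747)
10^32 ≡ 2183^2 = 4765489 ≡ 2191 (mod 2747)
10^64 ≡ 2191^2 = 4800481 ≡ 1472 (mod 2747)
10^128 ≡ 1472^2 = 2166784 ≡ 2148 (mod 2747)
10^256 ≡ 2148^2 = 4613904 ≡ 1691 (mod 2747)
10^512 ≡ 1691^2 = 2859481 ≡ 2601 (mod 2747)
10^1024 ≡ 2601^2 = 6765201 ≡ 2087 (mod 2747)
10^2048 ≡ 2087^2 = 4355569 ≡ 1574 (mod 2747)
2746 = 2048 + 512 + 128 + 32 + 16 + 8 + 2 in binary powers of 2.
So 10^2746 ≡ 1574 · 2601 · 2148 · 2191 · 2183 · 959 · 100 ≡ 1322 (mod 2747).
Since 1322 ≠ 1, base 10 is a Fermat witness: 2747 is composite.

1322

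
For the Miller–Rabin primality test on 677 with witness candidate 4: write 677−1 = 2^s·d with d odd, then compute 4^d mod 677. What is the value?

676

677 − 1 = 676 = 2^2 · 169, so d = 169.
4^1 ≡ 4 (mod 677)
4^2 ≡ 4^2 = 16 ≡ 16 (mod 677)
4^4 ≡ 16^2 = 256 ≡ 256 (mod 677)
4^8 ≡ 256^2 = 65536 ≡ 544 (mod 677)
4^16 ≡ 544^2 = 295936 ≡ 87 (mod 677)
4^32 ≡ 87^2 = 7569 ≡ 122 (mod 677)
4^64 ≡ 122^2 = 14884 ≡ 667 (mod 677)
4^128 ≡ 667^2 = 444889 ≡ 100 (mod 677)
169 = 128 + 32 + 8 + 1 in binary powers of 2.
So 4^169 ≡ 100 · 122 · 544 · 4 ≡ 676 (mod 677).
Since 4^d ≡ 676 (mod 677), base 4 does not prove 677 composite.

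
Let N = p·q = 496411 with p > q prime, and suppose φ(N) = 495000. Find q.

φ(n) = (p−1)(q−1) = n − (p+q) + 1, so p + q = 496411 − 495000 + 1 = 1412.
p and q are the roots of t² − 1412t + 496411 = 0.
Discriminant: 1412² − 4·496411 = 1993744 − 1985644 = 8100; √8100 = 90.
q = (1412 − 90)/2 = 661, p = (1412 + 90)/2 = 751.
Check: 661 · 751 = 496411.

661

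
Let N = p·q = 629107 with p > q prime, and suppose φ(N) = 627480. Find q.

631

φ(n) = (p−1)(q−1) = n − (p+q) + 1, so p + q = 629107 − 627480 + 1 = 1628.
p and q are the roots of t² − 1628t + 629107 = 0.
Discriminant: 1628² − 4·629107 = 2650384 − 2516428 = 133956; √133956 = 366.
q = (1628 − 366)/2 = 631, p = (1628 + 366)/2 = 997.
Check: 631 · 997 = 629107.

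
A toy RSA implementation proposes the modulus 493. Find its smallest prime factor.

17

493 is odd.
Digit sum 16, not divisible by 3.
Ends in 3: not divisible by 5.
7: 493 = 7·70 + 3
11: 493 = 11·44 + 9
13: 493 = 13·37 + 12
17: 493 = 17·29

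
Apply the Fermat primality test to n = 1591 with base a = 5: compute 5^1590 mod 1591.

5^1 ≡ 5 (mod 1591)
5^2 ≡ 5^2 = 25 ≡ 25 (mod 1591)
5^4 ≡ 25^2 = 625 ≡ 625 (mod 1591)
5^8 ≡ 625^2 = 390625 ≡ 830 (mod 1591)
5^16 ≡ 830^2 = 688900 ≡ 1588 (mod 1591)
5^32 ≡ 1588^2 = 2521744 ≡ 9 (mod 1591)
5^64 ≡ 9^2 = 81 ≡ 81 (mod 1591)
5^128 ≡ 81^2 = 6561 ≡ 197 (mod 1591)
5^256 ≡ 197^2 = 38809 ≡ 625 (mod 1591)
5^512 ≡ 625^2 = 390625 ≡ 830 (mod 1591)
5^1024 ≡ 830^2 = 688900 ≡ 1588 (mod 1591)
1590 = 1024 + 512 + 32 + 16 + 4 + 2 in binary powers of 2.
So 5^1590 ≡ 1588 · 830 · 9 · 1588 · 625 · 25 ≡ 1454 (mod 1591).
Since 1454 ≠ 1, base 5 is a Fermat witness: 1591 is composite.

1454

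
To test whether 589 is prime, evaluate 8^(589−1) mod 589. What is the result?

419

8^1 ≡ 8 (mod 589)
8^2 ≡ 8^2 = 64 ≡ 64 (mod 589)
8^4 ≡ 64^2 = 4096 ≡ 562 (mod 589)
8^8 ≡ 562^2 = 315844 ≡ 140 (mod 589)
8^16 ≡ 140^2 = 19600 ≡ 163 (mod 589)
8^32 ≡ 163^2 = 26569 ≡ 64 (mod 589)
8^64 ≡ 64^2 = 4096 ≡ 562 (mod 589)
8^128 ≡ 562^2 = 315844 ≡ 140 (mod 589)
8^256 ≡ 140^2 = 19600 ≡ 163 (mod 589)
8^512 ≡ 163^2 = 26569 ≡ 64 (mod 589)
588 = 512 + 64 + 8 + 4 in binary powers of 2.
So 8^588 ≡ 64 · 562 · 140 · 562 ≡ 419 (mod 589).
Since 419 ≠ 1, base 8 is a Fermat witness: 589 is composite.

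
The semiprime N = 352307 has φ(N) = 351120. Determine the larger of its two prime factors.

φ(n) = (p−1)(q−1) = n − (p+q) + 1, so p + q = 352307 − 351120 + 1 = 1188.
p and q are the roots of t² − 1188t + 352307 = 0.
Discriminant: 1188² − 4·352307 = 1411344 − 1409228 = 2116; √2116 = 46.
q = (1188 − 46)/2 = 571, p = (1188 + 46)/2 = 617.
Check: 571 · 617 = 352307.

617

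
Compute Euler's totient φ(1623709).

Factor: 1623709 = 47 · 179 · 193.
φ(1623709) = (47−1) · (179−1) · (193−1) = 46 · 178 · 192 = 1572096.

1572096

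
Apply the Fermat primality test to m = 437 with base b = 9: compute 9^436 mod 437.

234

9^1 ≡ 9 (mod 437)
9^2 ≡ 9^2 = 81 ≡ 81 (mod 437)
9^4 ≡ 81^2 = 6561 ≡ 6 (mod 437)
9^8 ≡ 6^2 = 36 ≡ 36 (mod 437)
9^16 ≡ 36^2 = 1296 ≡ 422 (mod 437)
9^32 ≡ 422^2 = 178084 ≡ 225 (mod 437)
9^64 ≡ 225^2 = 50625 ≡ 370 (mod 437)
9^128 ≡ 370^2 = 136900 ≡ 119 (mod 437)
9^256 ≡ 119^2 = 14161 ≡ 177 (mod 437)
436 = 256 + 128 + 32 + 16 + 4 in binary powers of 2.
So 9^436 ≡ 177 · 119 · 225 · 422 · 6 ≡ 234 (mod 437).
Since 234 ≠ 1, base 9 is a Fermat witness: 437 is composite.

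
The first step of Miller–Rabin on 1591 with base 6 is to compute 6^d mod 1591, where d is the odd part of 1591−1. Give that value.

1591 − 1 = 1590 = 2^1 · 795, so d = 795.
6^1 ≡ 6 (mod 1591)
6^2 ≡ 6^2 = 36 ≡ 36 (mod 1591)
6^4 ≡ 36^2 = 1296 ≡ 1296 (mod 1591)
6^8 ≡ 1296^2 = 1679616 ≡ 1111 (mod 1591)
6^16 ≡ 1111^2 = 1234321 ≡ 1296 (mod 1591)
6^32 ≡ 1296^2 = 1679616 ≡ 1111 (mod 1591)
6^64 ≡ 1111^2 = 1234321 ≡ 1296 (mod 1591)
6^128 ≡ 1296^2 = 1679616 ≡ 1111 (mod 1591)
6^256 ≡ 1111^2 = 1234321 ≡ 1296 (mod 1591)
6^512 ≡ 1296^2 = 1679616 ≡ 1111 (mod 1591)
795 = 512 + 256 + 16 + 8 + 2 + 1 in binary powers of 2.
So 6^795 ≡ 1111 · 1296 · 1296 · 1111 · 36 · 6 ≡ 216 (mod 1591).
Squaring chain: 216; never reaches −1, so base 6 is a Miller–Rabin witness that 1591 is composite.

216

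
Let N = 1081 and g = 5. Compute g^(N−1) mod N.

968

5^1 ≡ 5 (mod 1081)
5^2 ≡ 5^2 = 25 ≡ 25 (mod 1081)
5^4 ≡ 25^2 = 625 ≡ 625 (mod 1081)
5^8 ≡ 625^2 = 390625 ≡ 384 (mod 1081)
5^16 ≡ 384^2 = 147456 ≡ 440 (mod 1081)
5^32 ≡ 440^2 = 193600 ≡ 101 (mod 1081)
5^64 ≡ 101^2 = 10201 ≡ 472 (mod 1081)
5^128 ≡ 472^2 = 222784 ≡ 98 (mod 1081)
5^256 ≡ 98^2 = 9604 ≡ 956 (mod 1081)
5^512 ≡ 956^2 = 913936 ≡ 491 (mod 1081)
5^1024 ≡ 491^2 = 241081 ≡ 18 (mod 1081)
1080 = 1024 + 32 + 16 + 8 in binary powers of 2.
So 5^1080 ≡ 18 · 101 · 440 · 384 ≡ 968 (mod 1081).
Since 968 ≠ 1, base 5 is a Fermat witness: 1081 is composite.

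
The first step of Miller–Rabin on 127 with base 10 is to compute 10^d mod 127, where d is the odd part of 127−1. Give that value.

126

127 − 1 = 126 = 2^1 · 63, so d = 63.
10^1 ≡ 10 (mod 127)
10^2 ≡ 10^2 = 100 ≡ 100 (mod 127)
10^4 ≡ 100^2 = 10000 ≡ 94 (mod 127)
10^8 ≡ 94^2 = 8836 ≡ 73 (mod 127)
10^16 ≡ 73^2 = 5329 ≡ 122 (mod 127)
10^32 ≡ 122^2 = 14884 ≡ 25 (mod 127)
63 = 32 + 16 + 8 + 4 + 2 + 1 in binary powers of 2.
So 10^63 ≡ 25 · 122 · 73 · 94 · 100 · 10 ≡ 126 (mod 127).
Since 10^d ≡ 126 (mod 127), base 10 does not prove 127 composite.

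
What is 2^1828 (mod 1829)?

2^1 ≡ 2 (mod 1829)
2^2 ≡ 2^2 = 4 ≡ 4 (mod 1829)
2^4 ≡ 4^2 = 16 ≡ 16 (mod 1829)
2^8 ≡ 16^2 = 256 ≡ 256 (mod 1829)
2^16 ≡ 256^2 = 65536 ≡ 1521 (mod 1829)
2^32 ≡ 1521^2 = 2313441 ≡ 1585 (mod 1829)
2^64 ≡ 1585^2 = 2512225 ≡ 1008 (mod 1829)
2^128 ≡ 1008^2 = 1016064 ≡ 969 (mod 1829)
2^256 ≡ 969^2 = 938961 ≡ 684 (mod 1829)
2^512 ≡ 684^2 = 467856 ≡ 1461 (mod 1829)
2^1024 ≡ 1461^2 = 2134521 ≡ 78 (mod 1829)
1828 = 1024 + 512 + 256 + 32 + 4 in binary powers of 2.
So 2^1828 ≡ 78 · 1461 · 684 · 1585 · 16 ≡ 411 (mod 1829).
Since 411 ≠ 1, base 2 is a Fermat witness: 1829 is composite.

411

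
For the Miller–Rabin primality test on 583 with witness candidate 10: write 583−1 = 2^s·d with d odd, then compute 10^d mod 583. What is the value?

583 − 1 = 582 = 2^1 · 291, so d = 291.
10^1 ≡ 10 (mod 583)
10^2 ≡ 10^2 = 100 ≡ 100 (mod 583)
10^4 ≡ 100^2 = 10000 ≡ 89 (mod 583)
10^8 ≡ 89^2 = 7921 ≡ 342 (mod 583)
10^16 ≡ 342^2 = 116964 ≡ 364 (mod 583)
10^32 ≡ 364^2 = 132496 ≡ 155 (mod 583)
10^64 ≡ 155^2 = 24025 ≡ 122 (mod 583)
10^128 ≡ 122^2 = 14884 ≡ 309 (mod 583)
10^256 ≡ 309^2 = 95481 ≡ 452 (mod 583)
291 = 256 + 32 + 2 + 1 in binary powers of 2.
So 10^291 ≡ 452 · 155 · 100 · 10 ≡ 307 (mod 583).
Squaring chain: 307; never reaches −1, so base 10 is a Miller–Rabin witness that 583 is composite.

307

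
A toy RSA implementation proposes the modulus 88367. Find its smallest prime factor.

88367 is odd.
Digit sum 32, not divisible by 3.
Ends in 7: not divisible by 5.
7: 88367 = 7·12623 + 6
11: 88367 = 11·8033 + 4
13: 88367 = 13·6797 + 6
17: 88367 = 17·5198 + 1
19: 88367 = 19·4650 + 17
23: 88367 = 23·3842 + 1
29: 88367 = 29·3047 + 4
31: 88367 = 31·2850 + 17
37: 88367 = 37·2388 + 11
41: 88367 = 41·2155 + 12
43: 88367 = 43·2055 + 2
47: 88367 = 47·1880 + 7
53: 88367 = 53·1667 + 16
59: 88367 = 59·1497 + 44
61: 88367 = 61·1448 + 39
67: 88367 = 67·1318 + 61
71: 88367 = 71·1244 + 43
73: 88367 = 73·1210 + 37
79: 88367 = 79·1118 + 45
83: 88367 = 83·1064 + 55
89: 88367 = 89·992 + 79
97: 88367 = 97·911

97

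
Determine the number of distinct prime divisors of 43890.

6

43890 = 2 · 21945
21945 = 3 · 7315
7315 = 5 · 1463
1463 = 7 · 209
209 = 11 · 19
43890 = 2 · 3 · 5 · 7 · 11 · 19, which has 6 distinct prime factors.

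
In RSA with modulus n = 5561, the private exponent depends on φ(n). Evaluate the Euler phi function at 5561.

5412

Factor: 5561 = 67 · 83.
φ(5561) = (67−1) · (83−1) = 66 · 82 = 5412.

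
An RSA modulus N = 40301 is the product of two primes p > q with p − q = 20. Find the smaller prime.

Since p = q + 20, we have 40301 = q(q + 20), so q² + 20q − 40301 = 0.
Discriminant: 20² + 4·40301 = 400 + 161204 = 161604; √161604 = 402.
q = (−20 + 402)/2 = 191, and p = q + 20 = 211.
Check: 191 · 211 = 40301.

191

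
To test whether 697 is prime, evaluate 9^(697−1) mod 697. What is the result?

1

9^1 ≡ 9 (mod 697)
9^2 ≡ 9^2 = 81 ≡ 81 (mod 697)
9^4 ≡ 81^2 = 6561 ≡ 288 (mod 697)
9^8 ≡ 288^2 = 82944 ≡ 1 (mod 697)
9^16 ≡ 1^2 = 1 ≡ 1 (mod 697)
9^32 ≡ 1^2 = 1 ≡ 1 (mod 697)
9^64 ≡ 1^2 = 1 ≡ 1 (mod 697)
9^128 ≡ 1^2 = 1 ≡ 1 (mod 697)
9^256 ≡ 1^2 = 1 ≡ 1 (mod 697)
9^512 ≡ 1^2 = 1 ≡ 1 (mod 697)
696 = 512 + 128 + 32 + 16 + 8 in binary powers of 2.
So 9^696 ≡ 1 · 1 · 1 · 1 · 1 ≡ 1 (mod 697).
Since the result is 1, base 9 gives no evidence that 697 is composite.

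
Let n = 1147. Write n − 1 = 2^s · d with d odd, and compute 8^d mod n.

450

1147 − 1 = 1146 = 2^1 · 573, so d = 573.
8^1 ≡ 8 (mod 1147)
8^2 ≡ 8^2 = 64 ≡ 64 (mod 1147)
8^4 ≡ 64^2 = 4096 ≡ 655 (mod 1147)
8^8 ≡ 655^2 = 429025 ≡ 47 (mod 1147)
8^16 ≡ 47^2 = 2209 ≡ 1062 (mod 1147)
8^32 ≡ 1062^2 = 1127844 ≡ 343 (mod 1147)
8^64 ≡ 343^2 = 117649 ≡ 655 (mod 1147)
8^128 ≡ 655^2 = 429025 ≡ 47 (mod 1147)
8^256 ≡ 47^2 = 2209 ≡ 1062 (mod 1147)
8^512 ≡ 1062^2 = 1127844 ≡ 343 (mod 1147)
573 = 512 + 32 + 16 + 8 + 4 + 1 in binary powers of 2.
So 8^573 ≡ 343 · 343 · 1062 · 47 · 655 · 8 ≡ 450 (mod 1147).
Squaring chain: 450; never reaches −1, so base 8 is a Miller–Rabin witness that 1147 is composite.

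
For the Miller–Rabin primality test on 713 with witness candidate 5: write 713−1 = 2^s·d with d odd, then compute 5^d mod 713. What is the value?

304

713 − 1 = 712 = 2^3 · 89, so d = 89.
5^1 ≡ 5 (mod 713)
5^2 ≡ 5^2 = 25 ≡ 25 (mod 713)
5^4 ≡ 25^2 = 625 ≡ 625 (mod 713)
5^8 ≡ 625^2 = 390625 ≡ 614 (mod 713)
5^16 ≡ 614^2 = 376996 ≡ 532 (mod 713)
5^32 ≡ 532^2 = 283024 ≡ 676 (mod 713)
5^64 ≡ 676^2 = 456976 ≡ 656 (mod 713)
89 = 64 + 16 + 8 + 1 in binary powers of 2.
So 5^89 ≡ 656 · 532 · 614 · 5 ≡ 304 (mod 713).
Squaring chain: 304 → 439 → 211; never reaches −1, so base 5 is a Miller–Rabin witness that 713 is composite.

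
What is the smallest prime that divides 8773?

31

8773 is odd.
Digit sum 25, not divisible by 3.
Ends in 3: not divisible by 5.
7: 8773 = 7·1253 + 2
11: 8773 = 11·797 + 6
13: 8773 = 13·674 + 11
17: 8773 = 17·516 + 1
19: 8773 = 19·461 + 14
23: 8773 = 23·381 + 10
29: 8773 = 29·302 + 15
31: 8773 = 31·283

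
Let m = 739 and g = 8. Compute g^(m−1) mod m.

8^1 ≡ 8 (mod 739)
8^2 ≡ 8^2 = 64 ≡ 64 (mod 739)
8^4 ≡ 64^2 = 4096 ≡ 401 (mod 739)
8^8 ≡ 401^2 = 160801 ≡ 438 (mod 739)
8^16 ≡ 438^2 = 191844 ≡ 443 (mod 739)
8^32 ≡ 443^2 = 196249 ≡ 414 (mod 739)
8^64 ≡ 414^2 = 171396 ≡ 687 (mod 739)
8^128 ≡ 687^2 = 471969 ≡ 487 (mod 739)
8^256 ≡ 487^2 = 237169 ≡ 689 (mod 739)
8^512 ≡ 689^2 = 474721 ≡ 283 (mod 739)
738 = 512 + 128 + 64 + 32 + 2 in binary powers of 2.
So 8^738 ≡ 283 · 487 · 687 · 414 · 64 ≡ 1 (mod 739).
Since the result is 1, base 8 gives no evidence that 739 is composite.

1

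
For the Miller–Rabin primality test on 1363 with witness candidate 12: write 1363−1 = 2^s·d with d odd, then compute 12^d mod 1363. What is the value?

824

1363 − 1 = 1362 = 2^1 · 681, so d = 681.
12^1 ≡ 12 (mod 1363)
12^2 ≡ 12^2 = 144 ≡ 144 (mod 1363)
12^4 ≡ 144^2 = 20736 ≡ 291 (mod 1363)
12^8 ≡ 291^2 = 84681 ≡ 175 (mod 1363)
12^16 ≡ 175^2 = 30625 ≡ 639 (mod 1363)
12^32 ≡ 639^2 = 408321 ≡ 784 (mod 1363)
12^64 ≡ 784^2 = 614656 ≡ 1306 (mod 1363)
12^128 ≡ 1306^2 = 1705636 ≡ 523 (mod 1363)
12^256 ≡ 523^2 = 273529 ≡ 929 (mod 1363)
12^512 ≡ 929^2 = 863041 ≡ 262 (mod 1363)
681 = 512 + 128 + 32 + 8 + 1 in binary powers of 2.
So 12^681 ≡ 262 · 523 · 784 · 175 · 12 ≡ 824 (mod 1363).
Squaring chain: 824; never reaches −1, so base 12 is a Miller–Rabin witness that 1363 is composite.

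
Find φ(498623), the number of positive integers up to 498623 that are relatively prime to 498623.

Factor: 498623 = 47 · 103^2.
φ(498623) = (47−1) · 103^1·(103−1) = 46 · 10506 = 483276.

483276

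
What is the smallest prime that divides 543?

543 is odd.
Digit sum 12, divisible by 3.

3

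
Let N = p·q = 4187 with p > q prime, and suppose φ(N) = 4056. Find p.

79

φ(n) = (p−1)(q−1) = n − (p+q) + 1, so p + q = 4187 − 4056 + 1 = 132.
p and q are the roots of t² − 132t + 4187 = 0.
Discriminant: 132² − 4·4187 = 17424 − 16748 = 676; √676 = 26.
q = (132 − 26)/2 = 53, p = (132 + 26)/2 = 79.
Check: 53 · 79 = 4187.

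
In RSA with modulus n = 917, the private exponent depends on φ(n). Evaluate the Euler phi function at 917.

780

Factor: 917 = 7 · 131.
φ(917) = (7−1) · (131−1) = 6 · 130 = 780.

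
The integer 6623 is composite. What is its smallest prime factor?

37

6623 is odd.
Digit sum 17, not divisible by 3.
Ends in 3: not divisible by 5.
7: 6623 = 7·946 + 1
11: 6623 = 11·602 + 1
13: 6623 = 13·509 + 6
17: 6623 = 17·389 + 10
19: 6623 = 19·348 + 11
23: 6623 = 23·287 + 22
29: 6623 = 29·228 + 11
31: 6623 = 31·213 + 20
37: 6623 = 37·179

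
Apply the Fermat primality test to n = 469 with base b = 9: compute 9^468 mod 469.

64

9^1 ≡ 9 (mod 469)
9^2 ≡ 9^2 = 81 ≡ 81 (mod 469)
9^4 ≡ 81^2 = 6561 ≡ 464 (mod 469)
9^8 ≡ 464^2 = 215296 ≡ 25 (mod 469)
9^16 ≡ 25^2 = 625 ≡ 156 (mod 469)
9^32 ≡ 156^2 = 24336 ≡ 417 (mod 469)
9^64 ≡ 417^2 = 173889 ≡ 359 (mod 469)
9^128 ≡ 359^2 = 128881 ≡ 375 (mod 469)
9^256 ≡ 375^2 = 140625 ≡ 394 (mod 469)
468 = 256 + 128 + 64 + 16 + 4 in binary powers of 2.
So 9^468 ≡ 394 · 375 · 359 · 156 · 464 ≡ 64 (mod 469).
Since 64 ≠ 1, base 9 is a Fermat witness: 469 is composite.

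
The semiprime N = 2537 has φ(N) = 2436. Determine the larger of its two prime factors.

φ(n) = (p−1)(q−1) = n − (p+q) + 1, so p + q = 2537 − 2436 + 1 = 102.
p and q are the roots of t² − 102t + 2537 = 0.
Discriminant: 102² − 4·2537 = 10404 − 10148 = 256; √256 = 16.
q = (102 − 16)/2 = 43, p = (102 + 16)/2 = 59.
Check: 43 · 59 = 2537.

59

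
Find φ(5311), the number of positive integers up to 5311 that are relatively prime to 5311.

5152

Factor: 5311 = 47 · 113.
φ(5311) = (47−1) · (113−1) = 46 · 112 = 5152.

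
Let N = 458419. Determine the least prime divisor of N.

458419 is odd.
Digit sum 31, not divisible by 3.
Ends in 9: not divisible by 5.
7: 458419 = 7·65488 + 3
11: 458419 = 11·41674 + 5
13: 458419 = 13·35263

13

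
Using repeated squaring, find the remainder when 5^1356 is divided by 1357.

5^1 ≡ 5 (mod 1357)
5^2 ≡ 5^2 = 25 ≡ 25 (mod 1357)
5^4 ≡ 25^2 = 625 ≡ 625 (mod 1357)
5^8 ≡ 625^2 = 390625 ≡ 1166 (mod 1357)
5^16 ≡ 1166^2 = 1359556 ≡ 1199 (mod 1357)
5^32 ≡ 1199^2 = 1437601 ≡ 538 (mod 1357)
5^64 ≡ 538^2 = 289444 ≡ 403 (mod 1357)
5^128 ≡ 403^2 = 162409 ≡ 926 (mod 1357)
5^256 ≡ 926^2 = 857476 ≡ 1209 (mod 1357)
5^512 ≡ 1209^2 = 1461681 ≡ 192 (mod 1357)
5^1024 ≡ 192^2 = 36864 ≡ 225 (mod 1357)
1356 = 1024 + 256 + 64 + 8 + 4 in binary powers of 2.
So 5^1356 ≡ 225 · 1209 · 403 · 1166 · 625 ≡ 105 (mod 1357).
Since 105 ≠ 1, base 5 is a Fermat witness: 1357 is composite.

105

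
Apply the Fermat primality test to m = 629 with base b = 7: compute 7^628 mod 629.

7^1 ≡ 7 (mod 629)
7^2 ≡ 7^2 = 49 ≡ 49 (mod 629)
7^4 ≡ 49^2 = 2401 ≡ 514 (mod 629)
7^8 ≡ 514^2 = 264196 ≡ 16 (mod 629)
7^16 ≡ 16^2 = 256 ≡ 256 (mod 629)
7^32 ≡ 256^2 = 65536 ≡ 120 (mod 629)
7^64 ≡ 120^2 = 14400 ≡ 562 (mod 629)
7^128 ≡ 562^2 = 315844 ≡ 86 (mod 629)
7^256 ≡ 86^2 = 7396 ≡ 477 (mod 629)
7^512 ≡ 477^2 = 227529 ≡ 460 (mod 629)
628 = 512 + 64 + 32 + 16 + 4 in binary powers of 2.
So 7^628 ≡ 460 · 562 · 120 · 256 · 514 ≡ 293 (mod 629).
Since 293 ≠ 1, base 7 is a Fermat witness: 629 is composite.

293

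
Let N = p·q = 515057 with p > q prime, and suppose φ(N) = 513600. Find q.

φ(n) = (p−1)(q−1) = n − (p+q) + 1, so p + q = 515057 − 513600 + 1 = 1458.
p and q are the roots of t² − 1458t + 515057 = 0.
Discriminant: 1458² − 4·515057 = 2125764 − 2060228 = 65536; √65536 = 256.
q = (1458 − 256)/2 = 601, p = (1458 + 256)/2 = 857.
Check: 601 · 857 = 515057.

601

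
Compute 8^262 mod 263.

1

8^1 ≡ 8 (mod 263)
8^2 ≡ 8^2 = 64 ≡ 64 (mod 263)
8^4 ≡ 64^2 = 4096 ≡ 151 (mod 263)
8^8 ≡ 151^2 = 22801 ≡ 183 (mod 263)
8^16 ≡ 183^2 = 33489 ≡ 88 (mod 263)
8^32 ≡ 88^2 = 7744 ≡ 117 (mod 263)
8^64 ≡ 117^2 = 13689 ≡ 13 (mod 263)
8^128 ≡ 13^2 = 169 ≡ 169 (mod 263)
8^256 ≡ 169^2 = 28561 ≡ 157 (mod 263)
262 = 256 + 4 + 2 in binary powers of 2.
So 8^262 ≡ 157 · 151 · 64 ≡ 1 (mod 263).
Since the result is 1, base 8 gives no evidence that 263 is composite.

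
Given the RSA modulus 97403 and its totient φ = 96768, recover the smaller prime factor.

φ(n) = (p−1)(q−1) = n − (p+q) + 1, so p + q = 97403 − 96768 + 1 = 636.
p and q are the roots of t² − 636t + 97403 = 0.
Discriminant: 636² − 4·97403 = 404496 − 389612 = 14884; √14884 = 122.
q = (636 − 122)/2 = 257, p = (636 + 122)/2 = 379.
Check: 257 · 379 = 97403.

257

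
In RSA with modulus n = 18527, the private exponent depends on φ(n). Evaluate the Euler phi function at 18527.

18240

Factor: 18527 = 97 · 191.
φ(18527) = (97−1) · (191−1) = 96 · 190 = 18240.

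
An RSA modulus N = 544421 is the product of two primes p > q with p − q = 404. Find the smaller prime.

Since p = q + 404, we have 544421 = q(q + 404), so q² + 404q − 544421 = 0.
Discriminant: 404² + 4·544421 = 163216 + 2177684 = 2340900; √2340900 = 1530.
q = (−404 + 1530)/2 = 563, and p = q + 404 = 967.
Check: 563 · 967 = 544421.

563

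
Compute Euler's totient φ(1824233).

1777248

Factor: 1824233 = 89 · 103 · 199.
φ(1824233) = (89−1) · (103−1) · (199−1) = 88 · 102 · 198 = 1777248.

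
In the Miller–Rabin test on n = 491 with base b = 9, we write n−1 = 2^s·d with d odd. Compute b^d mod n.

491 − 1 = 490 = 2^1 · 245, so d = 245.
9^1 ≡ 9 (mod 491)
9^2 ≡ 9^2 = 81 ≡ 81 (mod 491)
9^4 ≡ 81^2 = 6561 ≡ 178 (mod 491)
9^8 ≡ 178^2 = 31684 ≡ 260 (mod 491)
9^16 ≡ 260^2 = 67600 ≡ 333 (mod 491)
9^32 ≡ 333^2 = 110889 ≡ 414 (mod 491)
9^64 ≡ 414^2 = 171396 ≡ 37 (mod 491)
9^128 ≡ 37^2 = 1369 ≡ 387 (mod 491)
245 = 128 + 64 + 32 + 16 + 4 + 1 in binary powers of 2.
So 9^245 ≡ 387 · 37 · 414 · 333 · 178 · 9 ≡ 1 (mod 491).
Since 9^d ≡ 1 (mod 491), base 9 does not prove 491 composite.

1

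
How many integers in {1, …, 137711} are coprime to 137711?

116280

Factor: 137711 = 7 · 103 · 191.
φ(137711) = (7−1) · (103−1) · (191−1) = 6 · 102 · 190 = 116280.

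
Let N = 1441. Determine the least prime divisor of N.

11

1441 is odd.
Digit sum 10, not divisible by 3.
Ends in 1: not divisible by 5.
7: 1441 = 7·205 + 6
11: 1441 = 11·131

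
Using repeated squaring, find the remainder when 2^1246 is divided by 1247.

173

2^1 ≡ 2 (mod 1247)
2^2 ≡ 2^2 = 4 ≡ 4 (mod 1247)
2^4 ≡ 4^2 = 16 ≡ 16 (mod 1247)
2^8 ≡ 16^2 = 256 ≡ 256 (mod 1247)
2^16 ≡ 256^2 = 65536 ≡ 692 (mod 1247)
2^32 ≡ 692^2 = 478864 ≡ 16 (mod 1247)
2^64 ≡ 16^2 = 256 ≡ 256 (mod 1247)
2^128 ≡ 256^2 = 65536 ≡ 692 (mod 1247)
2^256 ≡ 692^2 = 478864 ≡ 16 (mod 1247)
2^512 ≡ 16^2 = 256 ≡ 256 (mod 1247)
2^1024 ≡ 256^2 = 65536 ≡ 692 (mod 1247)
1246 = 1024 + 128 + 64 + 16 + 8 + 4 + 2 in binary powers of 2.
So 2^1246 ≡ 692 · 692 · 256 · 692 · 256 · 16 · 4 ≡ 173 (mod 1247).
Since 173 ≠ 1, base 2 is a Fermat witness: 1247 is composite.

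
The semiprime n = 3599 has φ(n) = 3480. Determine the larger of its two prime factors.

61

φ(n) = (p−1)(q−1) = n − (p+q) + 1, so p + q = 3599 − 3480 + 1 = 120.
p and q are the roots of t² − 120t + 3599 = 0.
Discriminant: 120² − 4·3599 = 14400 − 14396 = 4; √4 = 2.
q = (120 − 2)/2 = 59, p = (120 + 2)/2 = 61.
Check: 59 · 61 = 3599.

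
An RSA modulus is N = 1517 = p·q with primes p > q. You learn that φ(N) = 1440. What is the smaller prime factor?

φ(n) = (p−1)(q−1) = n − (p+q) + 1, so p + q = 1517 − 1440 + 1 = 78.
p and q are the roots of t² − 78t + 1517 = 0.
Discriminant: 78² − 4·1517 = 6084 − 6068 = 16; √16 = 4.
q = (78 − 4)/2 = 37, p = (78 + 4)/2 = 41.
Check: 37 · 41 = 1517.

37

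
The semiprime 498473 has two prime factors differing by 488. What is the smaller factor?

503

Since p = q + 488, we have 498473 = q(q + 488), so q² + 488q − 498473 = 0.
Discriminant: 488² + 4·498473 = 238144 + 1993892 = 2232036; √2232036 = 1494.
q = (−488 + 1494)/2 = 503, and p = q + 488 = 991.
Check: 503 · 991 = 498473.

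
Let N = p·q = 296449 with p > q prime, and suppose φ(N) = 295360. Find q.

521

φ(n) = (p−1)(q−1) = n − (p+q) + 1, so p + q = 296449 − 295360 + 1 = 1090.
p and q are the roots of t² − 1090t + 296449 = 0.
Discriminant: 1090² − 4·296449 = 1188100 − 1185796 = 2304; √2304 = 48.
q = (1090 − 48)/2 = 521, p = (1090 + 48)/2 = 569.
Check: 521 · 569 = 296449.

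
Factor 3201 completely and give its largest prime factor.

97

3201 = 3 · 1067
1067 = 11 · 97
97 is prime.
So 3201 = 3 · 11 · 97; the largest prime factor is 97.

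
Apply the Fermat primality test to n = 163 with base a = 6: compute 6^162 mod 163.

6^1 ≡ 6 (mod 163)
6^2 ≡ 6^2 = 36 ≡ 36 (mod 163)
6^4 ≡ 36^2 = 1296 ≡ 155 (mod 163)
6^8 ≡ 155^2 = 24025 ≡ 64 (mod 163)
6^16 ≡ 64^2 = 4096 ≡ 21 (mod 163)
6^32 ≡ 21^2 = 441 ≡ 115 (mod 163)
6^64 ≡ 115^2 = 13225 ≡ 22 (mod 163)
6^128 ≡ 22^2 = 484 ≡ 158 (mod 163)
162 = 128 + 32 + 2 in binary powers of 2.
So 6^162 ≡ 158 · 115 · 36 ≡ 1 (mod 163).
Since the result is 1, base 6 gives no evidence that 163 is composite.

1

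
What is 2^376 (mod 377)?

2^1 ≡ 2 (mod 377)
2^2 ≡ 2^2 = 4 ≡ 4 (mod 377)
2^4 ≡ 4^2 = 16 ≡ 16 (mod 377)
2^8 ≡ 16^2 = 256 ≡ 256 (mod 377)
2^16 ≡ 256^2 = 65536 ≡ 315 (mod 377)
2^32 ≡ 315^2 = 99225 ≡ 74 (mod 377)
2^64 ≡ 74^2 = 5476 ≡ 198 (mod 377)
2^128 ≡ 198^2 = 39204 ≡ 373 (mod 377)
2^256 ≡ 373^2 = 139129 ≡ 16 (mod 377)
376 = 256 + 64 + 32 + 16 + 8 in binary powers of 2.
So 2^376 ≡ 16 · 198 · 74 · 315 · 256 ≡ 94 (mod 377).
Since 94 ≠ 1, base 2 is a Fermat witness: 377 is composite.

94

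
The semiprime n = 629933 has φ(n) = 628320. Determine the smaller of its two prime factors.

661

φ(n) = (p−1)(q−1) = n − (p+q) + 1, so p + q = 629933 − 628320 + 1 = 1614.
p and q are the roots of t² − 1614t + 629933 = 0.
Discriminant: 1614² − 4·629933 = 2604996 − 2519732 = 85264; √85264 = 292.
q = (1614 − 292)/2 = 661, p = (1614 + 292)/2 = 953.
Check: 661 · 953 = 629933.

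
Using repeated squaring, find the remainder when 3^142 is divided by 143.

42

3^1 ≡ 3 (mod 143)
3^2 ≡ 3^2 = 9 ≡ 9 (mod 143)
3^4 ≡ 9^2 = 81 ≡ 81 (mod 143)
3^8 ≡ 81^2 = 6561 ≡ 126 (mod 143)
3^16 ≡ 126^2 = 15876 ≡ 3 (mod 143)
3^32 ≡ 3^2 = 9 ≡ 9 (mod 143)
3^64 ≡ 9^2 = 81 ≡ 81 (mod 143)
3^128 ≡ 81^2 = 6561 ≡ 126 (mod 143)
142 = 128 + 8 + 4 + 2 in binary powers of 2.
So 3^142 ≡ 126 · 126 · 81 · 9 ≡ 42 (mod 143).
Since 42 ≠ 1, base 3 is a Fermat witness: 143 is composite.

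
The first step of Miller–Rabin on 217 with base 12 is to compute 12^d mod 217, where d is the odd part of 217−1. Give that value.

217 − 1 = 216 = 2^3 · 27, so d = 27.
12^1 ≡ 12 (mod 217)
12^2 ≡ 12^2 = 144 ≡ 144 (mod 217)
12^4 ≡ 144^2 = 20736 ≡ 121 (mod 217)
12^8 ≡ 121^2 = 14641 ≡ 102 (mod 217)
12^16 ≡ 102^2 = 10404 ≡ 205 (mod 217)
27 = 16 + 8 + 2 + 1 in binary powers of 2.
So 12^27 ≡ 205 · 102 · 144 · 12 ≡ 27 (mod 217).
Squaring chain: 27 → 78 → 8; never reaches −1, so base 12 is a Miller–Rabin witness that 217 is composite.

27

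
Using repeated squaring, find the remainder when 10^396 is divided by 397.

1

10^1 ≡ 10 (mod 397)
10^2 ≡ 10^2 = 100 ≡ 100 (mod 397)
10^4 ≡ 100^2 = 10000 ≡ 75 (mod 397)
10^8 ≡ 75^2 = 5625 ≡ 67 (mod 397)
10^16 ≡ 67^2 = 4489 ≡ 122 (mod 397)
10^32 ≡ 122^2 = 14884 ≡ 195 (mod 397)
10^64 ≡ 195^2 = 38025 ≡ 310 (mod 397)
10^128 ≡ 310^2 = 96100 ≡ 26 (mod 397)
10^256 ≡ 26^2 = 676 ≡ 279 (mod 397)
396 = 256 + 128 + 8 + 4 in binary powers of 2.
So 10^396 ≡ 279 · 26 · 67 · 75 ≡ 1 (mod 397).
Since the result is 1, base 10 gives no evidence that 397 is composite.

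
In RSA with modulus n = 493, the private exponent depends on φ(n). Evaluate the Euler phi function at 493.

Factor: 493 = 17 · 29.
φ(493) = (17−1) · (29−1) = 16 · 28 = 448.

448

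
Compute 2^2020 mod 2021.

2^1 ≡ 2 (mod 2021)
2^2 ≡ 2^2 = 4 ≡ 4 (mod 2021)
2^4 ≡ 4^2 = 16 ≡ 16 (mod 2021)
2^8 ≡ 16^2 = 256 ≡ 256 (mod 2021)
2^16 ≡ 256^2 = 65536 ≡ 864 (mod 2021)
2^32 ≡ 864^2 = 746496 ≡ 747 (mod 2021)
2^64 ≡ 747^2 = 558009 ≡ 213 (mod 2021)
2^128 ≡ 213^2 = 45369 ≡ 907 (mod 2021)
2^256 ≡ 907^2 = 822649 ≡ 102 (mod 2021)
2^512 ≡ 102^2 = 10404 ≡ 299 (mod 2021)
2^1024 ≡ 299^2 = 89401 ≡ 477 (mod 2021)
2020 = 1024 + 512 + 256 + 128 + 64 + 32 + 4 in binary powers of 2.
So 2^2020 ≡ 477 · 299 · 102 · 907 · 213 · 747 · 16 ≡ 661 (mod 2021).
Since 661 ≠ 1, base 2 is a Fermat witness: 2021 is composite.

661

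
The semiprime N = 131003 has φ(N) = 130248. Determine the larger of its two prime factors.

φ(n) = (p−1)(q−1) = n − (p+q) + 1, so p + q = 131003 − 130248 + 1 = 756.
p and q are the roots of t² − 756t + 131003 = 0.
Discriminant: 756² − 4·131003 = 571536 − 524012 = 47524; √47524 = 218.
q = (756 − 218)/2 = 269, p = (756 + 218)/2 = 487.
Check: 269 · 487 = 131003.

487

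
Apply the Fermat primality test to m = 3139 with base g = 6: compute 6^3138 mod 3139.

2710

6^1 ≡ 6 (mod 3139)
6^2 ≡ 6^2 = 36 ≡ 36 (mod 3139)
6^4 ≡ 36^2 = 1296 ≡ 1296 (mod 3139)
6^8 ≡ 1296^2 = 1679616 ≡ 251 (mod 3139)
6^16 ≡ 251^2 = 63001 ≡ 221 (mod 3139)
6^32 ≡ 221^2 = 48841 ≡ 1756 (mod 3139)
6^64 ≡ 1756^2 = 3083536 ≡ 1038 (mod 3139)
6^128 ≡ 1038^2 = 1077444 ≡ 767 (mod 3139)
6^256 ≡ 767^2 = 588289 ≡ 1296 (mod 3139)
6^512 ≡ 1296^2 = 1679616 ≡ 251 (mod 3139)
6^1024 ≡ 251^2 = 63001 ≡ 221 (mod 3139)
6^2048 ≡ 221^2 = 48841 ≡ 1756 (mod 3139)
3138 = 2048 + 1024 + 64 + 2 in binary powers of 2.
So 6^3138 ≡ 1756 · 221 · 1038 · 36 ≡ 2710 (mod 3139).
Since 2710 ≠ 1, base 6 is a Fermat witness: 3139 is composite.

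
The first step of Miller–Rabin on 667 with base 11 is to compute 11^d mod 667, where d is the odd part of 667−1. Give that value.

135

667 − 1 = 666 = 2^1 · 333, so d = 333.
11^1 ≡ 11 (mod 667)
11^2 ≡ 11^2 = 121 ≡ 121 (mod 667)
11^4 ≡ 121^2 = 14641 ≡ 634 (mod 667)
11^8 ≡ 634^2 = 401956 ≡ 422 (mod 667)
11^16 ≡ 422^2 = 178084 ≡ 662 (mod 667)
11^32 ≡ 662^2 = 438244 ≡ 25 (mod 667)
11^64 ≡ 25^2 = 625 ≡ 625 (mod 667)
11^128 ≡ 625^2 = 390625 ≡ 430 (mod 667)
11^256 ≡ 430^2 = 184900 ≡ 141 (mod 667)
333 = 256 + 64 + 8 + 4 + 1 in binary powers of 2.
So 11^333 ≡ 141 · 625 · 422 · 634 · 11 ≡ 135 (mod 667).
Squaring chain: 135; never reaches −1, so base 11 is a Miller–Rabin witness that 667 is composite.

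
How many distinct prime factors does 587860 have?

587860 = 2^2 · 146965
146965 = 5 · 29393
29393 = 7 · 4199
4199 = 13 · 323
323 = 17 · 19
587860 = 2^2 · 5 · 7 · 13 · 17 · 19, which has 6 distinct prime factors.

6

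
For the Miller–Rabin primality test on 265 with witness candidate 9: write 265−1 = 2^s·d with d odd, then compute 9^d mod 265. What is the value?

265 − 1 = 264 = 2^3 · 33, so d = 33.
9^1 ≡ 9 (mod 265)
9^2 ≡ 9^2 = 81 ≡ 81 (mod 265)
9^4 ≡ 81^2 = 6561 ≡ 201 (mod 265)
9^8 ≡ 201^2 = 40401 ≡ 121 (mod 265)
9^16 ≡ 121^2 = 14641 ≡ 66 (mod 265)
9^32 ≡ 66^2 = 4356 ≡ 116 (mod 265)
33 = 32 + 1 in binary powers of 2.
So 9^33 ≡ 116 · 9 ≡ 249 (mod 265).
Squaring chain: 249 → 256 → 81; never reaches −1, so base 9 is a Miller–Rabin witness that 265 is composite.

249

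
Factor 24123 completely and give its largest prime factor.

24123 = 3 · 8041
8041 = 11 · 731
731 = 17 · 43
43 is prime.
So 24123 = 3 · 11 · 17 · 43; the largest prime factor is 43.

43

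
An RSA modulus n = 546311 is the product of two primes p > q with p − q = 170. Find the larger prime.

Since p = q + 170, we have 546311 = q(q + 170), so q² + 170q − 546311 = 0.
Discriminant: 170² + 4·546311 = 28900 + 2185244 = 2214144; √2214144 = 1488.
q = (−170 + 1488)/2 = 659, and p = q + 170 = 829.
Check: 659 · 829 = 546311.

829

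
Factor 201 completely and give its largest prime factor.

201 = 3 · 67
67 is prime.
So 201 = 3 · 67; the largest prime factor is 67.

67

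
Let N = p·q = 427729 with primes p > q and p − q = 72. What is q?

619

Since p = q + 72, we have 427729 = q(q + 72), so q² + 72q − 427729 = 0.
Discriminant: 72² + 4·427729 = 5184 + 1710916 = 1716100; √1716100 = 1310.
q = (−72 + 1310)/2 = 619, and p = q + 72 = 691.
Check: 619 · 691 = 427729.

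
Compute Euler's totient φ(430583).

405504

Factor: 430583 = 23 · 97 · 193.
φ(430583) = (23−1) · (97−1) · (193−1) = 22 · 96 · 192 = 405504.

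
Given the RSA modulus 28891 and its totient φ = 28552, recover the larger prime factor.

173

φ(n) = (p−1)(q−1) = n − (p+q) + 1, so p + q = 28891 − 28552 + 1 = 340.
p and q are the roots of t² − 340t + 28891 = 0.
Discriminant: 340² − 4·28891 = 115600 − 115564 = 36; √36 = 6.
q = (340 − 6)/2 = 167, p = (340 + 6)/2 = 173.
Check: 167 · 173 = 28891.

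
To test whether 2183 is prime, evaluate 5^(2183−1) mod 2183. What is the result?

1484

5^1 ≡ 5 (mod 2183)
5^2 ≡ 5^2 = 25 ≡ 25 (mod 2183)
5^4 ≡ 25^2 = 625 ≡ 625 (mod 2183)
5^8 ≡ 625^2 = 390625 ≡ 2051 (mod 2183)
5^16 ≡ 2051^2 = 4206601 ≡ 2143 (mod 2183)
5^32 ≡ 2143^2 = 4592449 ≡ 1600 (mod 2183)
5^64 ≡ 1600^2 = 2560000 ≡ 1524 (mod 2183)
5^128 ≡ 1524^2 = 2322576 ≡ 2047 (mod 2183)
5^256 ≡ 2047^2 = 4190209 ≡ 1032 (mod 2183)
5^512 ≡ 1032^2 = 1065024 ≡ 1903 (mod 2183)
5^1024 ≡ 1903^2 = 3621409 ≡ 1995 (mod 2183)
5^2048 ≡ 1995^2 = 3980025 ≡ 416 (mod 2183)
2182 = 2048 + 128 + 4 + 2 in binary powers of 2.
So 5^2182 ≡ 416 · 2047 · 625 · 25 ≡ 1484 (mod 2183).
Since 1484 ≠ 1, base 5 is a Fermat witness: 2183 is composite.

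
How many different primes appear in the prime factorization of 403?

403 = 13 · 31
403 = 13 · 31, which has 2 distinct prime factors.

2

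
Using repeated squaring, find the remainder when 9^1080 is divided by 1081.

679

9^1 ≡ 9 (mod 1081)
9^2 ≡ 9^2 = 81 ≡ 81 (mod 1081)
9^4 ≡ 81^2 = 6561 ≡ 75 (mod 1081)
9^8 ≡ 75^2 = 5625 ≡ 220 (mod 1081)
9^16 ≡ 220^2 = 48400 ≡ 836 (mod 1081)
9^32 ≡ 836^2 = 698896 ≡ 570 (mod 1081)
9^64 ≡ 570^2 = 324900 ≡ 600 (mod 1081)
9^128 ≡ 600^2 = 360000 ≡ 27 (mod 1081)
9^256 ≡ 27^2 = 729 ≡ 729 (mod 1081)
9^512 ≡ 729^2 = 531441 ≡ 670 (mod 1081)
9^1024 ≡ 670^2 = 448900 ≡ 285 (mod 1081)
1080 = 1024 + 32 + 16 + 8 in binary powers of 2.
So 9^1080 ≡ 285 · 570 · 836 · 220 ≡ 679 (mod 1081).
Since 679 ≠ 1, base 9 is a Fermat witness: 1081 is composite.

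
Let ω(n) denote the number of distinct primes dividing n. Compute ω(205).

205 = 5 · 41
205 = 5 · 41, which has 2 distinct prime factors.

2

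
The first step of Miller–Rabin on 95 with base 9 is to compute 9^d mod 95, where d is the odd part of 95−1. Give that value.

95 − 1 = 94 = 2^1 · 47, so d = 47.
9^1 ≡ 9 (mod 95)
9^2 ≡ 9^2 = 81 ≡ 81 (mod 95)
9^4 ≡ 81^2 = 6561 ≡ 6 (mod 95)
9^8 ≡ 6^2 = 36 ≡ 36 (mod 95)
9^16 ≡ 36^2 = 1296 ≡ 61 (mod 95)
9^32 ≡ 61^2 = 3721 ≡ 16 (mod 95)
47 = 32 + 8 + 4 + 2 + 1 in binary powers of 2.
So 9^47 ≡ 16 · 36 · 6 · 81 · 9 ≡ 24 (mod 95).
Squaring chain: 24; never reaches −1, so base 9 is a Miller–Rabin witness that 95 is composite.

24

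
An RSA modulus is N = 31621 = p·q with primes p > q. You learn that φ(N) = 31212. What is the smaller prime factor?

φ(n) = (p−1)(q−1) = n − (p+q) + 1, so p + q = 31621 − 31212 + 1 = 410.
p and q are the roots of t² − 410t + 31621 = 0.
Discriminant: 410² − 4·31621 = 168100 − 126484 = 41616; √41616 = 204.
q = (410 − 204)/2 = 103, p = (410 + 204)/2 = 307.
Check: 103 · 307 = 31621.

103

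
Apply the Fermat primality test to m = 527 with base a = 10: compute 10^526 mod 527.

382

10^1 ≡ 10 (mod 527)
10^2 ≡ 10^2 = 100 ≡ 100 (mod 527)
10^4 ≡ 100^2 = 10000 ≡ 514 (mod 527)
10^8 ≡ 514^2 = 264196 ≡ 169 (mod 527)
10^16 ≡ 169^2 = 28561 ≡ 103 (mod 527)
10^32 ≡ 103^2 = 10609 ≡ 69 (mod 527)
10^64 ≡ 69^2 = 4761 ≡ 18 (mod 527)
10^128 ≡ 18^2 = 324 ≡ 324 (mod 527)
10^256 ≡ 324^2 = 104976 ≡ 103 (mod 527)
10^512 ≡ 103^2 = 10609 ≡ 69 (mod 527)
526 = 512 + 8 + 4 + 2 in binary powers of 2.
So 10^526 ≡ 69 · 169 · 514 · 100 ≡ 382 (mod 527).
Since 382 ≠ 1, base 10 is a Fermat witness: 527 is composite.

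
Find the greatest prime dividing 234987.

73

234987 = 3 · 78329
78329 = 29 · 2701
2701 = 37 · 73
73 is prime.
So 234987 = 3 · 29 · 37 · 73; the largest prime factor is 73.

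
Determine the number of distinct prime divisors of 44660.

44660 = 2^2 · 11165
11165 = 5 · 2233
2233 = 7 · 319
319 = 11 · 29
44660 = 2^2 · 5 · 7 · 11 · 29, which has 5 distinct prime factors.

5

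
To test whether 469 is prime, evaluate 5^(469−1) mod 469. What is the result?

5^1 ≡ 5 (mod 469)
5^2 ≡ 5^2 = 25 ≡ 25 (mod 469)
5^4 ≡ 25^2 = 625 ≡ 156 (mod 469)
5^8 ≡ 156^2 = 24336 ≡ 417 (mod 469)
5^16 ≡ 417^2 = 173889 ≡ 359 (mod 469)
5^32 ≡ 359^2 = 128881 ≡ 375 (mod 469)
5^64 ≡ 375^2 = 140625 ≡ 394 (mod 469)
5^128 ≡ 394^2 = 155236 ≡ 466 (mod 469)
5^256 ≡ 466^2 = 217156 ≡ 9 (mod 469)
468 = 256 + 128 + 64 + 16 + 4 in binary powers of 2.
So 5^468 ≡ 9 · 466 · 394 · 359 · 156 ≡ 148 (mod 469).
Since 148 ≠ 1, base 5 is a Fermat witness: 469 is composite.

148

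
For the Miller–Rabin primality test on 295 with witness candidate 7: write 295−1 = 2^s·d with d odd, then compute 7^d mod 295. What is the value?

295 − 1 = 294 = 2^1 · 147, so d = 147.
7^1 ≡ 7 (mod 295)
7^2 ≡ 7^2 = 49 ≡ 49 (mod 295)
7^4 ≡ 49^2 = 2401 ≡ 41 (mod 295)
7^8 ≡ 41^2 = 1681 ≡ 206 (mod 295)
7^16 ≡ 206^2 = 42436 ≡ 251 (mod 295)
7^32 ≡ 251^2 = 63001 ≡ 166 (mod 295)
7^64 ≡ 166^2 = 27556 ≡ 121 (mod 295)
7^128 ≡ 121^2 = 14641 ≡ 186 (mod 295)
147 = 128 + 16 + 2 + 1 in binary powers of 2.
So 7^147 ≡ 186 · 251 · 49 · 7 ≡ 108 (mod 295).
Squaring chain: 108; never reaches −1, so base 7 is a Miller–Rabin witness that 295 is composite.

108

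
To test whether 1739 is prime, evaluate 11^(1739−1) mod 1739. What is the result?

11^1 ≡ 11 (mod 1739)
11^2 ≡ 11^2 = 121 ≡ 121 (mod 1739)
11^4 ≡ 121^2 = 14641 ≡ 729 (mod 1739)
11^8 ≡ 729^2 = 531441 ≡ 1046 (mod 1739)
11^16 ≡ 1046^2 = 1094116 ≡ 285 (mod 1739)
11^32 ≡ 285^2 = 81225 ≡ 1231 (mod 1739)
11^64 ≡ 1231^2 = 1515361 ≡ 692 (mod 1739)
11^128 ≡ 692^2 = 478864 ≡ 639 (mod 1739)
11^256 ≡ 639^2 = 408321 ≡ 1395 (mod 1739)
11^512 ≡ 1395^2 = 1946025 ≡ 84 (mod 1739)
11^1024 ≡ 84^2 = 7056 ≡ 100 (mod 1739)
1738 = 1024 + 512 + 128 + 64 + 8 + 2 in binary powers of 2.
So 11^1738 ≡ 100 · 84 · 639 · 692 · 1046 · 121 ≡ 1062 (mod 1739).
Since 1062 ≠ 1, base 11 is a Fermat witness: 1739 is composite.

1062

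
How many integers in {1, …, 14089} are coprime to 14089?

13824

Factor: 14089 = 73 · 193.
φ(14089) = (73−1) · (193−1) = 72 · 192 = 13824.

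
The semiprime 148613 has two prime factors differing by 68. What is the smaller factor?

353

Since p = q + 68, we have 148613 = q(q + 68), so q² + 68q − 148613 = 0.
Discriminant: 68² + 4·148613 = 4624 + 594452 = 599076; √599076 = 774.
q = (−68 + 774)/2 = 353, and p = q + 68 = 421.
Check: 353 · 421 = 148613.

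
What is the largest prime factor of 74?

74 = 2 · 37
37 is prime.
So 74 = 2 · 37; the largest prime factor is 37.

37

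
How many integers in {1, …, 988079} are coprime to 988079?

Factor: 988079 = 53 · 103 · 181.
φ(988079) = (53−1) · (103−1) · (181−1) = 52 · 102 · 180 = 954720.

954720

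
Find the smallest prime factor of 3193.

3193 is odd.
Digit sum 16, not divisible by 3.
Ends in 3: not divisible by 5.
7: 3193 = 7·456 + 1
11: 3193 = 11·290 + 3
13: 3193 = 13·245 + 8
17: 3193 = 17·187 + 14
19: 3193 = 19·168 + 1
23: 3193 = 23·138 + 19
29: 3193 = 29·110 + 3
31: 3193 = 31·103

31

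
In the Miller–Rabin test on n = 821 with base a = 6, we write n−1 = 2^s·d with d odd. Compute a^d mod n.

820

821 − 1 = 820 = 2^2 · 205, so d = 205.
6^1 ≡ 6 (mod 821)
6^2 ≡ 6^2 = 36 ≡ 36 (mod 821)
6^4 ≡ 36^2 = 1296 ≡ 475 (mod 821)
6^8 ≡ 475^2 = 225625 ≡ 671 (mod 821)
6^16 ≡ 671^2 = 450241 ≡ 333 (mod 821)
6^32 ≡ 333^2 = 110889 ≡ 54 (mod 821)
6^64 ≡ 54^2 = 2916 ≡ 453 (mod 821)
6^128 ≡ 453^2 = 205209 ≡ 780 (mod 821)
205 = 128 + 64 + 8 + 4 + 1 in binary powers of 2.
So 6^205 ≡ 780 · 453 · 671 · 475 · 6 ≡ 820 (mod 821).
Since 6^d ≡ 820 (mod 821), base 6 does not prove 821 composite.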